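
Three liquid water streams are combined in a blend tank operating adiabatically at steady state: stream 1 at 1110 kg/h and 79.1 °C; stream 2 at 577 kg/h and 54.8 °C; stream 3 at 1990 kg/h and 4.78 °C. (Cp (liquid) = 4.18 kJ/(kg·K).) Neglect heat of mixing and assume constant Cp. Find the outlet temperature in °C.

T_out = 35.1 °C

Energy balance with Q = 0: Σ ṁᵢCp,ᵢ(T_out − Tᵢ) = 0
T_out = Σ ṁᵢCp,ᵢTᵢ / Σ ṁᵢCp,ᵢ
      = 538940 / 15370 = 35.065 °C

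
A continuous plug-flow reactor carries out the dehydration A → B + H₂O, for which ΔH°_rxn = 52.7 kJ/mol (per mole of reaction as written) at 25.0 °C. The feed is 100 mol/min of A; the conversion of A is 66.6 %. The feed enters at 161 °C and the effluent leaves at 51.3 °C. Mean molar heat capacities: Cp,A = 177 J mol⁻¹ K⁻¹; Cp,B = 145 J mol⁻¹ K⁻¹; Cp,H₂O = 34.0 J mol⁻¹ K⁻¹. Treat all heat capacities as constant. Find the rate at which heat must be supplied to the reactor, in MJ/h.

Extent of reaction ξ = 0.666 × 100 = 66.6 mol/min
Reaction term: ξ·ΔH°_rxn = 66.6 × 52.7 = 3509.8 kJ/min
Sensible, feed 161→25 °C: -2407.2 kJ/min
Outlet flows (mol/min): A 33.4, B 66.6, H₂O 66.6
Sensible, products 25→51.3 °C: 469.01 kJ/min
Q = ΔH = 1571.6 kJ/min = 26.194 kW
Heat supplied = 94.298 MJ/h

Q_in = 94.3 MJ/h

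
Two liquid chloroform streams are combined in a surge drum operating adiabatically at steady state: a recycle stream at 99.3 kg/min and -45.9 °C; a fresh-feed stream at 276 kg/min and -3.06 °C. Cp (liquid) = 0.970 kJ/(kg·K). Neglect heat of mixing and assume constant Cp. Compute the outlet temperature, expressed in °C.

No heat crosses the boundary, so H_out = H_in.
Σ ṁᵢCp,ᵢTᵢ = 99.3×0.970×-45.9 + 276×0.970×-3.06 = -5240.4
Σ ṁᵢCp,ᵢ = 99.3×0.970 + 276×0.970 = 364.04
T_out = -5240.4 / 364.04 = -14.395 °C

T_out = -14.4 °C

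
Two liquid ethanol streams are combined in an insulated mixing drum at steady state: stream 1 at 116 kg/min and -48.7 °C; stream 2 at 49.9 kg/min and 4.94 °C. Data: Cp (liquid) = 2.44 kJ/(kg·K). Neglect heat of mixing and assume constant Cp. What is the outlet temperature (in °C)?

T_out = -32.6 °C

No heat crosses the boundary, so H_out = H_in.
T_out = Σ ṁᵢCp,ᵢTᵢ / Σ ṁᵢCp,ᵢ
      = -13183 / 404.8 = -32.566 °C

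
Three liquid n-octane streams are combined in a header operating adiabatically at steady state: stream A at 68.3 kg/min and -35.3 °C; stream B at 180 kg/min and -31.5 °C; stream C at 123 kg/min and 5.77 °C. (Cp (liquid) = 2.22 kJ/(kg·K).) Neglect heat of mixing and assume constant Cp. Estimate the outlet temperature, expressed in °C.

T_out = -19.9 °C

No heat crosses the boundary, so H_out = H_in.
T_out = Σ ṁᵢCp,ᵢTᵢ / Σ ṁᵢCp,ᵢ
      = -16364 / 824.29 = -19.853 °C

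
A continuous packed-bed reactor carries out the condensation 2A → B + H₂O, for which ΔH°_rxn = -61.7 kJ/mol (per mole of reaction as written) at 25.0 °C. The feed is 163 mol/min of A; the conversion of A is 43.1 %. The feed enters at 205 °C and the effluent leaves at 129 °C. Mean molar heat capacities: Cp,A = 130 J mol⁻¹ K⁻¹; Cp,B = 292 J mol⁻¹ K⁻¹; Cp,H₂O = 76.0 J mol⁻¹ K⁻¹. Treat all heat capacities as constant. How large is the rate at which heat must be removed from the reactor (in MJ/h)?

Extent of reaction ξ = 0.431 × 163 / 2 = 35.127 mol/min
Reaction term: ξ·ΔH°_rxn = 35.127 × -61.7 = -2167.3 kJ/min
Sensible, feed 205→25 °C: -3814.2 kJ/min
Outlet flows (mol/min): A 92.747, B 35.127, H₂O 35.127
Sensible, products 25→129 °C: 2598.3 kJ/min
Q = ΔH = -3383.2 kJ/min = -56.387 kW
Heat removed = 202.99 MJ/h

Q_out = 203 MJ/h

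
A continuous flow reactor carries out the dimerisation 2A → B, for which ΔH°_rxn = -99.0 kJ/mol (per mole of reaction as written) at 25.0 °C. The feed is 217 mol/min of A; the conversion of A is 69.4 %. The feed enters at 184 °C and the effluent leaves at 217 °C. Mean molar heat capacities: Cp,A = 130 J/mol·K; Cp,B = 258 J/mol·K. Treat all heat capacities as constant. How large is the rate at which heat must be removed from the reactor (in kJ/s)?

Q_out = 109 kJ/s

Extent of reaction ξ = 0.694 × 217 / 2 = 75.299 mol/min
Reaction term: ξ·ΔH°_rxn = 75.299 × -99.0 = -7454.6 kJ/min
Sensible, feed 184→25 °C: -4485.4 kJ/min
Outlet flows (mol/min): A 66.402, B 75.299
Sensible, products 25→217 °C: 5387.4 kJ/min
Q = ΔH = -6552.6 kJ/min = -109.21 kW
Heat removed = 109.21 kJ/s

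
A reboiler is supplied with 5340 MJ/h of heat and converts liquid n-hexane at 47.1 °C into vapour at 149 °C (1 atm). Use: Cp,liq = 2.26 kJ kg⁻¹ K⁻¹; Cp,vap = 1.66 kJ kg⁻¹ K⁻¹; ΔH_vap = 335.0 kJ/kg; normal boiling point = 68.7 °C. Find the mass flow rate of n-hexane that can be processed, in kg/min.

Δh = 2.26×(68.7−47.1) + 335.0 + 1.66×(149−68.7) = 517.11 kJ/kg
Q = 5340 MJ/h = 1483.3 kJ/s = 89000 kJ/min
ṁ = Q/Δh = 89000 / 517.11 = 172.11 kg/min

ṁ = 172 kg/min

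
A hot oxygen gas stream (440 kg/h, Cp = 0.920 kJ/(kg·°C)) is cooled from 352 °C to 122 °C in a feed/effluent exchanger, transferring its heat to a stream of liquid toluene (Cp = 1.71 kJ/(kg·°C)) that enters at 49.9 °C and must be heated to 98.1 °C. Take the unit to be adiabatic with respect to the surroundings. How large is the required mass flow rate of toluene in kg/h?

ṁ_c = 1130 kg/h

Heat released by hot stream: Q = 440 × 0.920 × (352 − 122) = 93104 kJ/h
Energy balance on cold side (adiabatic exchanger): Q = ṁ_c·Cp_c·(T_c,out − T_c,in)
ṁ_c = 93104 / [1.71 × (98.1 − 49.9)] = 1129.6 kg/h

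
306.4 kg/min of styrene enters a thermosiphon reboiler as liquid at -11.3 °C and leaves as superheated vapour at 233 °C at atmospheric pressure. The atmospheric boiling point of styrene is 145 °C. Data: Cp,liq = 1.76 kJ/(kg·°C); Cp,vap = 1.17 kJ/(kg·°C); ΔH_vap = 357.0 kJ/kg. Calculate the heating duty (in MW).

liquid -11.3→145 °C: 275.09 kJ/kg
vaporisation at 145 °C: 357 kJ/kg
vapour 145→233 °C: 102.96 kJ/kg
Δh = 275.09 + 357 + 102.96 = 735.05 kJ/kg
Q = ṁ·Δh = 306.4 kg/min × 735.05 kJ/kg = 225220 kJ/min
|Q| = 3753.6 kW = 3.7536 MW

Q = 3.75 MW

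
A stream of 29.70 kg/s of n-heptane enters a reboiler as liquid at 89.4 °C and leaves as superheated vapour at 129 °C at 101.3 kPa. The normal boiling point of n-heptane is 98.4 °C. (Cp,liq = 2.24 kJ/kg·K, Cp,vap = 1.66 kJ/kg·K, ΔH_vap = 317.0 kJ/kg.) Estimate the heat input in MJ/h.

Q = 41500 MJ/h

liquid 89.4→98.4 °C: 20.16 kJ/kg
vaporisation at 98.4 °C: 317 kJ/kg
vapour 98.4→129 °C: 50.796 kJ/kg
Δh = 20.16 + 317 + 50.796 = 387.96 kJ/kg
Q = ṁ·Δh = 29.70 kg/s × 387.96 kJ/kg = 11522 kJ/s
|Q| = 11522 kW = 41480 MJ/h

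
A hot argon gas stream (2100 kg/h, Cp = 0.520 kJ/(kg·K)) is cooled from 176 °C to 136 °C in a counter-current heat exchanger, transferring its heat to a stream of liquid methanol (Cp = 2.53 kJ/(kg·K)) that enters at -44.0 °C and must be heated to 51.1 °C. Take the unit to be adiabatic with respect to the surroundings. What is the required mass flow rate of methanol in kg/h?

ṁ_c = 182 kg/h

Heat released by hot stream: Q = 2100 × 0.520 × (176 − 136) = 43680 kJ/h
Energy balance on cold side (adiabatic exchanger): Q = ṁ_c·Cp_c·(T_c,out − T_c,in)
ṁ_c = 43680 / [2.53 × (51.1 − -44.0)] = 181.54 kg/h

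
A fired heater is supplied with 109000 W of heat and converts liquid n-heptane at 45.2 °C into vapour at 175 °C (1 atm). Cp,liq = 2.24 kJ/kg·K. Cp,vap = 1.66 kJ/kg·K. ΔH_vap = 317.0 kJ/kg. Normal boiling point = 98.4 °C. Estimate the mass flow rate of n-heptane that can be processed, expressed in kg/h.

Δh = 2.24×(98.4−45.2) + 317.0 + 1.66×(175−98.4) = 563.32 kJ/kg
Q = 109000 W = 109 kJ/s = 392400 kJ/h
ṁ = Q/Δh = 392400 / 563.32 = 696.58 kg/h

ṁ = 697 kg/h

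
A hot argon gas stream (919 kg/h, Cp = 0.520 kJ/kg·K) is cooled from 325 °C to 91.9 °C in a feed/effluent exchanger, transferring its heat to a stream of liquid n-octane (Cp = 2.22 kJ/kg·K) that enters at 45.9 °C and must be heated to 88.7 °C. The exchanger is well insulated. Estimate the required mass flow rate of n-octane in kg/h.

Heat released by hot stream: Q = 919 × 0.520 × (325 − 91.9) = 111390 kJ/h
Energy balance on cold side (adiabatic exchanger): Q = ṁ_c·Cp_c·(T_c,out − T_c,in)
ṁ_c = 111390 / [2.22 × (88.7 − 45.9)] = 1172.4 kg/h

ṁ_c = 1170 kg/h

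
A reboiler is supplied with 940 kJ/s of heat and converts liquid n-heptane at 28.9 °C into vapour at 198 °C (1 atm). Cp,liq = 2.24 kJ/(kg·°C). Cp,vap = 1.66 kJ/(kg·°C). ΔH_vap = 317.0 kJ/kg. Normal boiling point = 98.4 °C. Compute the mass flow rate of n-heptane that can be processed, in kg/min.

ṁ = 88.4 kg/min

Δh = 2.24×(98.4−28.9) + 317.0 + 1.66×(198−98.4) = 638.02 kJ/kg
Q = 940 kJ/s = 940 kJ/s = 56400 kJ/min
ṁ = Q/Δh = 56400 / 638.02 = 88.399 kg/min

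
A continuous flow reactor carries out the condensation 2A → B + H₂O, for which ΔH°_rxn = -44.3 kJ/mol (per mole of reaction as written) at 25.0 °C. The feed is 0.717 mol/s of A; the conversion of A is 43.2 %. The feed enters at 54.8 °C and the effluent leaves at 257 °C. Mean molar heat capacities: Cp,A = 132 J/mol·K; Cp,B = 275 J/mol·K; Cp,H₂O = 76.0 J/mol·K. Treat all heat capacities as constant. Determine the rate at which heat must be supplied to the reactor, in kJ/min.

Extent of reaction ξ = 0.432 × 0.717 / 2 = 0.15487 mol/s
Reaction term: ξ·ΔH°_rxn = 0.15487 × -44.3 = -6.8608 kJ/s
Sensible, feed 54.8→25 °C: -2.8204 kJ/s
Outlet flows (mol/s): A 0.40726, B 0.15487, H₂O 0.15487
Sensible, products 25→257 °C: 25.083 kJ/s
Q = ΔH = 15.402 kJ/s = 15.402 kW
Heat supplied = 924.13 kJ/min

Q_in = 924 kJ/min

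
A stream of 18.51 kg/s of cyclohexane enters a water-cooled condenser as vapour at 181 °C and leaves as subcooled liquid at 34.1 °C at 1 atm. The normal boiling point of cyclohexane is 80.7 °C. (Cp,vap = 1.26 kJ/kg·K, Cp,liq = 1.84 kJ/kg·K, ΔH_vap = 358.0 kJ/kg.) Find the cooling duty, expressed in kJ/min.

vapour 181→80.7 °C: -126.38 kJ/kg
condensation at 80.7 °C: -358 kJ/kg
liquid 80.7→34.1 °C: -85.744 kJ/kg
Δh = -126.38 + -358 + -85.744 = -570.12 kJ/kg
Q = ṁ·Δh = 18.51 kg/s × -570.12 kJ/kg = -10553 kJ/s
|Q| = 10553 kW = 633180 kJ/min

Q_c = 633000 kJ/min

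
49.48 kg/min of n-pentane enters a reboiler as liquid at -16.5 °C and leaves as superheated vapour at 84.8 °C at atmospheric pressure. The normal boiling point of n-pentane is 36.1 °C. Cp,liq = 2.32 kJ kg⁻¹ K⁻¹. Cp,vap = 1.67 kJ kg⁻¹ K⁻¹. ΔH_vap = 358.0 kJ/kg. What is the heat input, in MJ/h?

liquid -16.5→36.1 °C: 122.03 kJ/kg
vaporisation at 36.1 °C: 358 kJ/kg
vapour 36.1→84.8 °C: 81.329 kJ/kg
Δh = 122.03 + 358 + 81.329 = 561.36 kJ/kg
Q = ṁ·Δh = 49.48 kg/min × 561.36 kJ/kg = 27776 kJ/min
|Q| = 462.94 kW = 1666.6 MJ/h

Q = 1670 MJ/h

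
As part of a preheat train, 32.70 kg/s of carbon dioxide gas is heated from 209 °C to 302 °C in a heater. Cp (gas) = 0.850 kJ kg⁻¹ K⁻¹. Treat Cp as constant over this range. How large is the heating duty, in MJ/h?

Q = ṁ·Cp·ΔT = 32.70 × 0.850 × (302 − 209) = 2584.9 kJ/s
Heating duty = 9305.8 MJ/h

Q = 9310 MJ/h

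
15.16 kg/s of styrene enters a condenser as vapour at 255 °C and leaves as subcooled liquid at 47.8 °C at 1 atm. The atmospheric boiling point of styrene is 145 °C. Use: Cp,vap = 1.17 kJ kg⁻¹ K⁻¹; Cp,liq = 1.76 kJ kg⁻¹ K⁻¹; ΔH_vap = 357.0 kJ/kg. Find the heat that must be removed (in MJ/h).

Q_c = 35800 MJ/h

vapour 255→145 °C: -128.7 kJ/kg
condensation at 145 °C: -357 kJ/kg
liquid 145→47.8 °C: -171.07 kJ/kg
Δh = -128.7 + -357 + -171.07 = -656.77 kJ/kg
Q = ṁ·Δh = 15.16 kg/s × -656.77 kJ/kg = -9956.7 kJ/s
|Q| = 9956.7 kW = 35844 MJ/h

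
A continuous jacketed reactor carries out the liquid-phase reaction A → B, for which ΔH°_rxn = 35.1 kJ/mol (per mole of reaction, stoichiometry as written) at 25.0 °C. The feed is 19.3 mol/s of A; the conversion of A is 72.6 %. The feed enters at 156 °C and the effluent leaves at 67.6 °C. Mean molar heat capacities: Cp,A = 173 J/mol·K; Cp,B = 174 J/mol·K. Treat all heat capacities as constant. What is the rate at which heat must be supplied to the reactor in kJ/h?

Q_in = 710000 kJ/h

Extent of reaction ξ = 0.726 × 19.3 = 14.012 mol/s
Reaction term: ξ·ΔH°_rxn = 14.012 × 35.1 = 491.81 kJ/s
Sensible, feed 156→25 °C: -437.4 kJ/s
Outlet flows (mol/s): A 5.2882, B 14.012
Sensible, products 25→67.6 °C: 142.83 kJ/s
Q = ΔH = 197.25 kJ/s = 197.25 kW
Heat supplied = 710110 kJ/h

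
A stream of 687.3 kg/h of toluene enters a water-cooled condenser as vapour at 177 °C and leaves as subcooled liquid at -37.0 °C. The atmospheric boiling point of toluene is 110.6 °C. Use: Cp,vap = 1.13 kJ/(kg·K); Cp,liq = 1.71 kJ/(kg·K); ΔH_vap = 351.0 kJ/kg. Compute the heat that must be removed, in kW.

vapour 177→110.6 °C: -75.032 kJ/kg
condensation at 110.6 °C: -351 kJ/kg
liquid 110.6→-37.0 °C: -252.4 kJ/kg
Δh = -75.032 + -351 + -252.4 = -678.43 kJ/kg
Q = ṁ·Δh = 687.3 kg/h × -678.43 kJ/kg = -466280 kJ/h
|Q| = 129.52 kW

Q_c = 130 kW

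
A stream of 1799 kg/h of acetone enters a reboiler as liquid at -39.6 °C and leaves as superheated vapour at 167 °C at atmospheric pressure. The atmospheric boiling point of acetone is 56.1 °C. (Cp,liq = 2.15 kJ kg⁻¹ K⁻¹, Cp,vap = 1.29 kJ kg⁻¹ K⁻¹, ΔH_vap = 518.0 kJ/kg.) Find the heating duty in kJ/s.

Q = 433 kJ/s

liquid -39.6→56.1 °C: 205.75 kJ/kg
vaporisation at 56.1 °C: 518 kJ/kg
vapour 56.1→167 °C: 143.06 kJ/kg
Δh = 205.75 + 518 + 143.06 = 866.82 kJ/kg
Q = ṁ·Δh = 1799 kg/h × 866.82 kJ/kg = 1.5594e+06 kJ/h
|Q| = 433.17 kW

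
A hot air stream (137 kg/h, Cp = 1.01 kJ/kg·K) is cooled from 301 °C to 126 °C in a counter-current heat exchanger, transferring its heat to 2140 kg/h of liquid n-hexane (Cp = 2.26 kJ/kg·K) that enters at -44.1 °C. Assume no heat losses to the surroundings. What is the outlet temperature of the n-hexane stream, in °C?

T_c,out = -39.1 °C

Heat released by hot stream: Q = 137 × 1.01 × (301 − 126) = 24215 kJ/h
Energy balance on cold side (adiabatic exchanger): Q = ṁ_c·Cp_c·(T_c,out − T_c,in)
T_c,out = -44.1 + 24215/(2140 × 2.26) = -39.093 °C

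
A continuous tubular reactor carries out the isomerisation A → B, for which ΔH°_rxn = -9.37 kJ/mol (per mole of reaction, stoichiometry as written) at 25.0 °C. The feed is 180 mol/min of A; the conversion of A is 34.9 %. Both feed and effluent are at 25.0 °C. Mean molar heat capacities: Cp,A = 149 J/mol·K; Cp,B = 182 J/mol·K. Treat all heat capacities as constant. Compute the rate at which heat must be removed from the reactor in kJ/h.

Q_out = 35300 kJ/h

Extent of reaction ξ = 0.349 × 180 = 62.82 mol/min
Reaction term: ξ·ΔH°_rxn = 62.82 × -9.37 = -588.62 kJ/min
Q = ΔH = -588.62 kJ/min = -9.8104 kW
Heat removed = 35317 kJ/h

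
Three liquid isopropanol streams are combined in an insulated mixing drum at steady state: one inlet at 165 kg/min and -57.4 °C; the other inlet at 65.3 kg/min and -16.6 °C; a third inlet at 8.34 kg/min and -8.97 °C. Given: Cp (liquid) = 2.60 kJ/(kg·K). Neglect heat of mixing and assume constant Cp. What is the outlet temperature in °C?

Energy balance with Q = 0: Σ ṁᵢCp,ᵢ(T_out − Tᵢ) = 0
T_out = Σ ṁᵢCp,ᵢTᵢ / Σ ṁᵢCp,ᵢ
      = -27637 / 620.46 = -44.543 °C

T_out = -44.5 °C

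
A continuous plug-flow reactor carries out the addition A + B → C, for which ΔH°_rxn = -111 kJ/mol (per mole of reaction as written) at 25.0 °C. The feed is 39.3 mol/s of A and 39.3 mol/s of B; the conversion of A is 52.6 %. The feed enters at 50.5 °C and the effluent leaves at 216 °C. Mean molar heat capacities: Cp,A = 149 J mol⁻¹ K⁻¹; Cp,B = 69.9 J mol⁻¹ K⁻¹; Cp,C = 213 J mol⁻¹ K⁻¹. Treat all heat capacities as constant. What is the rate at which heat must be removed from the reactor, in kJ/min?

Q_out = 53600 kJ/min

Extent of reaction ξ = 0.526 × 39.3 = 20.672 mol/s
Reaction term: ξ·ΔH°_rxn = 20.672 × -111 = -2294.6 kJ/s
Sensible, feed 50.5→25 °C: -219.37 kJ/s
Outlet flows (mol/s): A 18.628, B 18.628, C 20.672
Sensible, products 25→216 °C: 1619.8 kJ/s
Q = ΔH = -894.11 kJ/s = -894.11 kW
Heat removed = 53646 kJ/min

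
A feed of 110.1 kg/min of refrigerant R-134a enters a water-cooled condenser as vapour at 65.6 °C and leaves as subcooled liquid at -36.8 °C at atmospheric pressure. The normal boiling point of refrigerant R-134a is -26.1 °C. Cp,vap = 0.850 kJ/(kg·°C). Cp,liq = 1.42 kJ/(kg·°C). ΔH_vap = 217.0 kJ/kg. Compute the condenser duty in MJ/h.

vapour 65.6→-26.1 °C: -77.945 kJ/kg
condensation at -26.1 °C: -217 kJ/kg
liquid -26.1→-36.8 °C: -15.194 kJ/kg
Δh = -77.945 + -217 + -15.194 = -310.14 kJ/kg
Q = ṁ·Δh = 110.1 kg/min × -310.14 kJ/kg = -34146 kJ/min
|Q| = 569.11 kW = 2048.8 MJ/h

Q_c = 2050 MJ/h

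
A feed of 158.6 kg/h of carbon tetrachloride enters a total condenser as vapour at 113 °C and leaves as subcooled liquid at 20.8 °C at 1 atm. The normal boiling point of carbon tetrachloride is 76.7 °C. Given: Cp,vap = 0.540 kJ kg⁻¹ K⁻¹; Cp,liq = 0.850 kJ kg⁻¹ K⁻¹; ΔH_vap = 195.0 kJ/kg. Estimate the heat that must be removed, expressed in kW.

vapour 113→76.7 °C: -19.602 kJ/kg
condensation at 76.7 °C: -195 kJ/kg
liquid 76.7→20.8 °C: -47.515 kJ/kg
Δh = -19.602 + -195 + -47.515 = -262.12 kJ/kg
Q = ṁ·Δh = 158.6 kg/h × -262.12 kJ/kg = -41572 kJ/h
|Q| = 11.548 kW

Q_c = 11.5 kW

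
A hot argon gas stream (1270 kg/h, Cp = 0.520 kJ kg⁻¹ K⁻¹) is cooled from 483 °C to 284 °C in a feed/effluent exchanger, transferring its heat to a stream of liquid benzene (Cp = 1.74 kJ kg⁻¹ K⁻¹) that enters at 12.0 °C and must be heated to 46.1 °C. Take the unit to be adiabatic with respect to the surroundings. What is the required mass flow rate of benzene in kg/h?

Heat released by hot stream: Q = 1270 × 0.520 × (483 − 284) = 131420 kJ/h
Energy balance on cold side (adiabatic exchanger): Q = ṁ_c·Cp_c·(T_c,out − T_c,in)
ṁ_c = 131420 / [1.74 × (46.1 − 12.0)] = 2214.9 kg/h

ṁ_c = 2210 kg/h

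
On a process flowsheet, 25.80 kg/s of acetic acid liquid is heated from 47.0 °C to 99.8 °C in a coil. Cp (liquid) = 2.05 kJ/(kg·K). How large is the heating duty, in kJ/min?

Q = 168000 kJ/min

Q = ṁ·Cp·ΔT = 25.80 × 2.05 × (99.8 − 47.0) = 2792.6 kJ/s
Heating duty = 167560 kJ/min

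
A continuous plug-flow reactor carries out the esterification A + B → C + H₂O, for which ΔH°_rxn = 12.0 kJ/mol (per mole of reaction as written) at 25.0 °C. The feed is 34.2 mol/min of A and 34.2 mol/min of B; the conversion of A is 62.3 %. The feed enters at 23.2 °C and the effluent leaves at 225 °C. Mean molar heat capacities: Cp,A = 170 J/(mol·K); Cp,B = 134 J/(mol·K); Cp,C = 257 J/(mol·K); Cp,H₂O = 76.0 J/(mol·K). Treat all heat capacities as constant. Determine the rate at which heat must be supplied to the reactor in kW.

Extent of reaction ξ = 0.623 × 34.2 = 21.307 mol/min
Reaction term: ξ·ΔH°_rxn = 21.307 × 12.0 = 255.68 kJ/min
Sensible, feed 23.2→25 °C: 18.714 kJ/min
Outlet flows (mol/min): A 12.893, B 12.893, C 21.307, H₂O 21.307
Sensible, products 25→225 °C: 2202.9 kJ/min
Q = ΔH = 2477.3 kJ/min = 41.289 kW
Heat supplied = 41.289 kW

Q_in = 41.3 kW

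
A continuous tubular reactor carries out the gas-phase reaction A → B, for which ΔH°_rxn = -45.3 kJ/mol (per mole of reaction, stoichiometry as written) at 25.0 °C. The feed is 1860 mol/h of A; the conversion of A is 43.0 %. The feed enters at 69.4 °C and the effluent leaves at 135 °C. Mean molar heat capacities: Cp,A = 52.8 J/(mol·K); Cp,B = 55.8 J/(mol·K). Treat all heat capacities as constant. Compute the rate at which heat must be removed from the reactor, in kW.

Extent of reaction ξ = 0.430 × 1860 = 799.8 mol/h
Reaction term: ξ·ΔH°_rxn = 799.8 × -45.3 = -36231 kJ/h
Sensible, feed 69.4→25 °C: -4360.4 kJ/h
Outlet flows (mol/h): A 1060.2, B 799.8
Sensible, products 25→135 °C: 11067 kJ/h
Q = ΔH = -29525 kJ/h = -8.2013 kW
Heat removed = 8.2013 kW

Q_out = 8.20 kW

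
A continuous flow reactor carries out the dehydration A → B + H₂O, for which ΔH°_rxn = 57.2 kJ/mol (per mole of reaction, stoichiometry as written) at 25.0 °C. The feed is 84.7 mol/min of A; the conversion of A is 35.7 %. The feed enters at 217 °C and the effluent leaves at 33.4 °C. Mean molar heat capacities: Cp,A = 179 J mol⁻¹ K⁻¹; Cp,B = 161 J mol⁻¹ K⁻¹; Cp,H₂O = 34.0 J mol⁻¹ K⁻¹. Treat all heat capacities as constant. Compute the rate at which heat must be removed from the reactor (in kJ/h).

Extent of reaction ξ = 0.357 × 84.7 = 30.238 mol/min
Reaction term: ξ·ΔH°_rxn = 30.238 × 57.2 = 1729.6 kJ/min
Sensible, feed 217→25 °C: -2911 kJ/min
Outlet flows (mol/min): A 54.462, B 30.238, H₂O 30.238
Sensible, products 25→33.4 °C: 131.42 kJ/min
Q = ΔH = -1049.9 kJ/min = -17.499 kW
Heat removed = 62997 kJ/h

Q_out = 63000 kJ/h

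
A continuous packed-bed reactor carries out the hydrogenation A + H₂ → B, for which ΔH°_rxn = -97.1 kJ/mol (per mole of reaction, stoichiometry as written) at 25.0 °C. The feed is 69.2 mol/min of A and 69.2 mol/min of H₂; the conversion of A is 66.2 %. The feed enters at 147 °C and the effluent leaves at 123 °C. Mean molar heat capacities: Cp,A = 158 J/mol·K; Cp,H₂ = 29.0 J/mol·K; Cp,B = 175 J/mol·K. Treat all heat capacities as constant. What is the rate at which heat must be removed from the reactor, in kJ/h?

Extent of reaction ξ = 0.662 × 69.2 = 45.81 mol/min
Reaction term: ξ·ΔH°_rxn = 45.81 × -97.1 = -4448.2 kJ/min
Sensible, feed 147→25 °C: -1578.7 kJ/min
Outlet flows (mol/min): A 23.39, H₂ 23.39, B 45.81
Sensible, products 25→123 °C: 1214.3 kJ/min
Q = ΔH = -4812.6 kJ/min = -80.211 kW
Heat removed = 288760 kJ/h

Q_out = 289000 kJ/h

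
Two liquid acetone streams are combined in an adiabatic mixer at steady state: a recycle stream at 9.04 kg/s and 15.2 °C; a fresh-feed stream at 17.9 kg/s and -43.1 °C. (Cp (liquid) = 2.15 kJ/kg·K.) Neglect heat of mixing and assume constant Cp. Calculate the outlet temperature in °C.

Adiabatic, steady state ⇒ Σ ṁᵢCp,ᵢ(T_out − Tᵢ) = 0
T_out = Σ ṁᵢCp,ᵢTᵢ / Σ ṁᵢCp,ᵢ
      = -1363.3 / 57.921 = -23.537 °C

T_out = -23.5 °C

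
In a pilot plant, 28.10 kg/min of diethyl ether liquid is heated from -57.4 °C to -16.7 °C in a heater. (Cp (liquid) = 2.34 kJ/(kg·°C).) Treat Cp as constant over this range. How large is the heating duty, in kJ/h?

Q = ṁ·Cp·ΔT = 28.10 × 2.34 × (-16.7 − -57.4) = 2676.2 kJ/min
Converting: 2676.2 / 60 s = 44.603 kW
Heating duty = 160570 kJ/h

Q = 161000 kJ/h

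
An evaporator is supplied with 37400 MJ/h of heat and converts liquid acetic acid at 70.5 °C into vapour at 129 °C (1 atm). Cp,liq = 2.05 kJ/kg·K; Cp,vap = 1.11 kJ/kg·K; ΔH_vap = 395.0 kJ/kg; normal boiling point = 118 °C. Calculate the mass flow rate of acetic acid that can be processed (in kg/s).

Δh = 2.05×(118−70.5) + 395.0 + 1.11×(129−118) = 504.58 kJ/kg
Q = 37400 MJ/h = 10389 kJ/s = 10389 kJ/s
ṁ = Q/Δh = 10389 / 504.58 = 20.589 kg/s

ṁ = 20.6 kg/s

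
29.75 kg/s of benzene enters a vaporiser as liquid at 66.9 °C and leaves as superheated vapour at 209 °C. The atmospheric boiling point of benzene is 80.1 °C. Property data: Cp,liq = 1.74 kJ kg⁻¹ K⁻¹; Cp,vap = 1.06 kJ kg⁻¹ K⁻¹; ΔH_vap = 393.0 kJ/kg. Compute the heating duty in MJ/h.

liquid 66.9→80.1 °C: 22.968 kJ/kg
vaporisation at 80.1 °C: 393 kJ/kg
vapour 80.1→209 °C: 136.63 kJ/kg
Δh = 22.968 + 393 + 136.63 = 552.6 kJ/kg
Q = ṁ·Δh = 29.75 kg/s × 552.6 kJ/kg = 16440 kJ/s
|Q| = 16440 kW = 59184 MJ/h

Q = 59200 MJ/h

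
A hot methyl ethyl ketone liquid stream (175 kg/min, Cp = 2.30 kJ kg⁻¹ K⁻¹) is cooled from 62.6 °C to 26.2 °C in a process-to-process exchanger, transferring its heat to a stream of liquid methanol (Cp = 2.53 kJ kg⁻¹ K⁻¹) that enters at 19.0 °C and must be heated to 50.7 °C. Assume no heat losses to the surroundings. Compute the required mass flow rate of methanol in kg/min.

ṁ_c = 183 kg/min

Heat released by hot stream: Q = 175 × 2.30 × (62.6 − 26.2) = 14651 kJ/min
Energy balance on cold side (adiabatic exchanger): Q = ṁ_c·Cp_c·(T_c,out − T_c,in)
ṁ_c = 14651 / [2.53 × (50.7 − 19.0)] = 182.68 kg/min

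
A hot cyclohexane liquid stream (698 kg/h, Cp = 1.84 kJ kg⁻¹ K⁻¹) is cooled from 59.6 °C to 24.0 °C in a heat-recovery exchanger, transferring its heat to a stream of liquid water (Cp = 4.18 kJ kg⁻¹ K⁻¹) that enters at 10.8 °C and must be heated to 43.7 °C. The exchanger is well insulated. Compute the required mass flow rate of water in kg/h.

Heat released by hot stream: Q = 698 × 1.84 × (59.6 − 24.0) = 45722 kJ/h
Energy balance on cold side (adiabatic exchanger): Q = ṁ_c·Cp_c·(T_c,out − T_c,in)
ṁ_c = 45722 / [4.18 × (43.7 − 10.8)] = 332.47 kg/h

ṁ_c = 332 kg/h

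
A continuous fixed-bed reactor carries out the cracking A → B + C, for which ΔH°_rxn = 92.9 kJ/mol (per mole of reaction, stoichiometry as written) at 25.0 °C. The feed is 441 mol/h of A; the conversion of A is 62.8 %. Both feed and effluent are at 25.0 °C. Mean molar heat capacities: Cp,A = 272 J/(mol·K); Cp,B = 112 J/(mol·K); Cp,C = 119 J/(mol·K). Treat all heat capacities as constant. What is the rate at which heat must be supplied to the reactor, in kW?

Extent of reaction ξ = 0.628 × 441 = 276.95 mol/h
Reaction term: ξ·ΔH°_rxn = 276.95 × 92.9 = 25728 kJ/h
Q = ΔH = 25728 kJ/h = 7.1468 kW
Heat supplied = 7.1468 kW

Q_in = 7.15 kW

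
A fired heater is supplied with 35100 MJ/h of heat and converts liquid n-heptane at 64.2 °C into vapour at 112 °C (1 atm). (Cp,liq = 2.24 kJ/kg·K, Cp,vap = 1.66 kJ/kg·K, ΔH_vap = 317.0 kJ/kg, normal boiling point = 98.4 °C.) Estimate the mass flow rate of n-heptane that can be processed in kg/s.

Δh = 2.24×(98.4−64.2) + 317.0 + 1.66×(112−98.4) = 416.18 kJ/kg
Q = 35100 MJ/h = 9750 kJ/s = 9750 kJ/s
ṁ = Q/Δh = 9750 / 416.18 = 23.427 kg/s

ṁ = 23.4 kg/s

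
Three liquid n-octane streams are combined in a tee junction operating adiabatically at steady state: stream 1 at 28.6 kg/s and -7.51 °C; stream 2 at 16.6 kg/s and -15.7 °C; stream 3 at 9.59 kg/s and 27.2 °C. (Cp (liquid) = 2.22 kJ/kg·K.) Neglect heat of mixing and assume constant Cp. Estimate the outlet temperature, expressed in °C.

T_out = -3.92 °C

Adiabatic, steady state ⇒ Σ ṁᵢCp,ᵢ(T_out − Tᵢ) = 0
T_out = Σ ṁᵢCp,ᵢTᵢ / Σ ṁᵢCp,ᵢ
      = -476.32 / 121.63 = -3.916 °C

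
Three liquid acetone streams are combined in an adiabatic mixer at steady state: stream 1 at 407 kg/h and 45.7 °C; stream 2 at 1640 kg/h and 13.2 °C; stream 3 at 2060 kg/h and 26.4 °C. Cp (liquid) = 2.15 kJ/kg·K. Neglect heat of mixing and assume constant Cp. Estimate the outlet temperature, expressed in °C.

T_out = 23.0 °C

Adiabatic, steady state ⇒ Σ ṁᵢCp,ᵢ(T_out − Tᵢ) = 0
Σ ṁᵢCp,ᵢTᵢ = 407×2.15×45.7 + 1640×2.15×13.2 + 2060×2.15×26.4 = 203460
Σ ṁᵢCp,ᵢ = 407×2.15 + 1640×2.15 + 2060×2.15 = 8830
T_out = 203460 / 8830 = 23.042 °C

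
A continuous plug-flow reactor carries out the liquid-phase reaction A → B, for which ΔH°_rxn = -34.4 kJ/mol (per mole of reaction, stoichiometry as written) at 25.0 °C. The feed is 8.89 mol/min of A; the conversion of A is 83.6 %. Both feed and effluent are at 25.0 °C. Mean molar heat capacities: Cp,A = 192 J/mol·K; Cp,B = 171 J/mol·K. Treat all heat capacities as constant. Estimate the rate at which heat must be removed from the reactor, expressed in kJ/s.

Extent of reaction ξ = 0.836 × 8.89 = 7.432 mol/min
Reaction term: ξ·ΔH°_rxn = 7.432 × -34.4 = -255.66 kJ/min
Q = ΔH = -255.66 kJ/min = -4.261 kW
Heat removed = 4.261 kJ/s

Q_out = 4.26 kJ/s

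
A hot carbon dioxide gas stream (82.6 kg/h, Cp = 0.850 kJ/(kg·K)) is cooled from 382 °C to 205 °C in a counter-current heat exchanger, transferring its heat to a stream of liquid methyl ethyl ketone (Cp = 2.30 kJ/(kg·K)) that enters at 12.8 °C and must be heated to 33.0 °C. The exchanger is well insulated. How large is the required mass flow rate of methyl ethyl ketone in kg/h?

Heat released by hot stream: Q = 82.6 × 0.850 × (382 − 205) = 12427 kJ/h
Energy balance on cold side (adiabatic exchanger): Q = ṁ_c·Cp_c·(T_c,out − T_c,in)
ṁ_c = 12427 / [2.30 × (33.0 − 12.8)] = 267.48 kg/h

ṁ_c = 267 kg/h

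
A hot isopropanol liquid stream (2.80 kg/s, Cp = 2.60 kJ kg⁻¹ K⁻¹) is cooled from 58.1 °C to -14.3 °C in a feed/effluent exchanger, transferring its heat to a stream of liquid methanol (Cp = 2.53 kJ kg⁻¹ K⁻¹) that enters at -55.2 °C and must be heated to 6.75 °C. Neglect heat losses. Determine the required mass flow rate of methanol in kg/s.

Heat released by hot stream: Q = 2.80 × 2.60 × (58.1 − -14.3) = 527.07 kJ/s
Energy balance on cold side (adiabatic exchanger): Q = ṁ_c·Cp_c·(T_c,out − T_c,in)
ṁ_c = 527.07 / [2.53 × (6.75 − -55.2)] = 3.3629 kg/s

ṁ_c = 3.36 kg/s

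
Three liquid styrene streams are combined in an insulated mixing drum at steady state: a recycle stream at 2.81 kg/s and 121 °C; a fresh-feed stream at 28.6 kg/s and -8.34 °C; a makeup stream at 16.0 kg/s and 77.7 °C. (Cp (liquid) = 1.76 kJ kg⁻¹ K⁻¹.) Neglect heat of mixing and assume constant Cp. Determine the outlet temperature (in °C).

Adiabatic, steady state ⇒ Σ ṁᵢCp,ᵢ(T_out − Tᵢ) = 0
Σ ṁᵢCp,ᵢTᵢ = 2.81×1.76×121 + 28.6×1.76×-8.34 + 16.0×1.76×77.7 = 2366.6
Σ ṁᵢCp,ᵢ = 2.81×1.76 + 28.6×1.76 + 16.0×1.76 = 83.442
T_out = 2366.6 / 83.442 = 28.363 °C

T_out = 28.4 °C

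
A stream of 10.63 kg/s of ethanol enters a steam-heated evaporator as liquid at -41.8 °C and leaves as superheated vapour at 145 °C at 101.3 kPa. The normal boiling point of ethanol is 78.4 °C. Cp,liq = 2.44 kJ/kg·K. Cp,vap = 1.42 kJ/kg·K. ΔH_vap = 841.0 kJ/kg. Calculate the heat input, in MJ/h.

liquid -41.8→78.4 °C: 293.29 kJ/kg
vaporisation at 78.4 °C: 841 kJ/kg
vapour 78.4→145 °C: 94.572 kJ/kg
Δh = 293.29 + 841 + 94.572 = 1228.9 kJ/kg
Q = ṁ·Δh = 10.63 kg/s × 1228.9 kJ/kg = 13063 kJ/s
|Q| = 13063 kW = 47026 MJ/h

Q = 47000 MJ/h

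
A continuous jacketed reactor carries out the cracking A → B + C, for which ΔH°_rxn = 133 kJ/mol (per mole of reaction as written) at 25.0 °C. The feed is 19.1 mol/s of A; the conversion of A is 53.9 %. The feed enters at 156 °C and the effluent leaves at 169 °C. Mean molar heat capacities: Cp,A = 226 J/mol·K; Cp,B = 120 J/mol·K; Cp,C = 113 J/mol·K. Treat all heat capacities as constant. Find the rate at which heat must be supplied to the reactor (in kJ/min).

Q_in = 86100 kJ/min

Extent of reaction ξ = 0.539 × 19.1 = 10.295 mol/s
Reaction term: ξ·ΔH°_rxn = 10.295 × 133 = 1369.2 kJ/s
Sensible, feed 156→25 °C: -565.47 kJ/s
Outlet flows (mol/s): A 8.8051, B 10.295, C 10.295
Sensible, products 25→169 °C: 631.97 kJ/s
Q = ΔH = 1435.7 kJ/s = 1435.7 kW
Heat supplied = 86143 kJ/min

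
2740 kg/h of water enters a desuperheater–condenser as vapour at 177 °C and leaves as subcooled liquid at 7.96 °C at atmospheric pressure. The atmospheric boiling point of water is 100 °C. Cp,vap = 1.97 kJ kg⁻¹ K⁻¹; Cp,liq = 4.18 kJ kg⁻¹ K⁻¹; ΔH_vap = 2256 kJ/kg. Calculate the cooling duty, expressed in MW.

Q_c = 2.13 MW

vapour 177→100 °C: -151.69 kJ/kg
condensation at 100 °C: -2256 kJ/kg
liquid 100→7.96 °C: -384.73 kJ/kg
Δh = -151.69 + -2256 + -384.73 = -2792.4 kJ/kg
Q = ṁ·Δh = 2740 kg/h × -2792.4 kJ/kg = -7.6512e+06 kJ/h
|Q| = 2125.3 kW = 2.1253 MW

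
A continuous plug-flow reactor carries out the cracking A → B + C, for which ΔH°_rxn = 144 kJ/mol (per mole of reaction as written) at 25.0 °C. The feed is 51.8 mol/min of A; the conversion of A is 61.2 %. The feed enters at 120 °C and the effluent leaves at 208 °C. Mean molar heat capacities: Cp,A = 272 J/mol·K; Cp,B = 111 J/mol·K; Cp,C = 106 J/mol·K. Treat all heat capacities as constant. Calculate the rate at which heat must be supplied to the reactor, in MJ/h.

Q_in = 329 MJ/h

Extent of reaction ξ = 0.612 × 51.8 = 31.702 mol/min
Reaction term: ξ·ΔH°_rxn = 31.702 × 144 = 4565 kJ/min
Sensible, feed 120→25 °C: -1338.5 kJ/min
Outlet flows (mol/min): A 20.098, B 31.702, C 31.702
Sensible, products 25→208 °C: 2259.3 kJ/min
Q = ΔH = 5485.8 kJ/min = 91.431 kW
Heat supplied = 329.15 MJ/h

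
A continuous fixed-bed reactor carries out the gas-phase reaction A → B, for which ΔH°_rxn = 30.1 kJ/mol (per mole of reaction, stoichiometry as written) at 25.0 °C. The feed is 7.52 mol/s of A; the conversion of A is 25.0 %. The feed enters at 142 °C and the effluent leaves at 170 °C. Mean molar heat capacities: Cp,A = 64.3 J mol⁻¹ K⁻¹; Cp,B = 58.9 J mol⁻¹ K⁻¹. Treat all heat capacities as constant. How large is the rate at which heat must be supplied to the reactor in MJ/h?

Q_in = 247 MJ/h

Extent of reaction ξ = 0.250 × 7.52 = 1.88 mol/s
Reaction term: ξ·ΔH°_rxn = 1.88 × 30.1 = 56.588 kJ/s
Sensible, feed 142→25 °C: -56.574 kJ/s
Outlet flows (mol/s): A 5.64, B 1.88
Sensible, products 25→170 °C: 68.641 kJ/s
Q = ΔH = 68.655 kJ/s = 68.655 kW
Heat supplied = 247.16 MJ/h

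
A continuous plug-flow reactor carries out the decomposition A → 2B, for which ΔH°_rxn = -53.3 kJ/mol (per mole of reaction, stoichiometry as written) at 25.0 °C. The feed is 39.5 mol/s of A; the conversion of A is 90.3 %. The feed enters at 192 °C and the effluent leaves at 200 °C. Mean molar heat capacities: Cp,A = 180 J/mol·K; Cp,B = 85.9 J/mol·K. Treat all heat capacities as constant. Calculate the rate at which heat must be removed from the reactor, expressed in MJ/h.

Extent of reaction ξ = 0.903 × 39.5 = 35.669 mol/s
Reaction term: ξ·ΔH°_rxn = 35.669 × -53.3 = -1901.1 kJ/s
Sensible, feed 192→25 °C: -1187.4 kJ/s
Outlet flows (mol/s): A 3.8315, B 71.337
Sensible, products 25→200 °C: 1193.1 kJ/s
Q = ΔH = -1895.4 kJ/s = -1895.4 kW
Heat removed = 6823.6 MJ/h

Q_out = 6820 MJ/h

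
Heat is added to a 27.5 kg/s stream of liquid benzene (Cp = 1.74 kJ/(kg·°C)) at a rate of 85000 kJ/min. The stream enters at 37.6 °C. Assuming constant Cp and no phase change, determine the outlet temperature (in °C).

Q = 85000 kJ/min = 1416.7 kJ/s
ΔT = Q/(ṁ·Cp) = 1416.7/(27.5×1.74) = 29.606 K
T_out = 37.6 + 29.606 = 67.206 °C

T_out = 67.2 °C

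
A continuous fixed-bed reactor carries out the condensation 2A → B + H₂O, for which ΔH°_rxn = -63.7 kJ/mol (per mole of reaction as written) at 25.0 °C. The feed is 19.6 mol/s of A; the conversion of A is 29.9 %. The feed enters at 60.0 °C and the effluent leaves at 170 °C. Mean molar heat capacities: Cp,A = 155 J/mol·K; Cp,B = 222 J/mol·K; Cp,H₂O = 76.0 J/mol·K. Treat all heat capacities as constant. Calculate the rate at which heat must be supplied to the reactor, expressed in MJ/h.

Q_in = 513 MJ/h

Extent of reaction ξ = 0.299 × 19.6 / 2 = 2.9302 mol/s
Reaction term: ξ·ΔH°_rxn = 2.9302 × -63.7 = -186.65 kJ/s
Sensible, feed 60.0→25 °C: -106.33 kJ/s
Outlet flows (mol/s): A 13.74, B 2.9302, H₂O 2.9302
Sensible, products 25→170 °C: 435.41 kJ/s
Q = ΔH = 142.43 kJ/s = 142.43 kW
Heat supplied = 512.74 MJ/h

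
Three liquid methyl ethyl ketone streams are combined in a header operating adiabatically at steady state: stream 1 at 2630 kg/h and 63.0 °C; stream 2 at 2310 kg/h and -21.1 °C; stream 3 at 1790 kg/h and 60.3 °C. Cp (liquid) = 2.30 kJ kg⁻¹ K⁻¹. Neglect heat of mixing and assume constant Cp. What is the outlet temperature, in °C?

Energy balance with Q = 0: Σ ṁᵢCp,ᵢ(T_out − Tᵢ) = 0
T_out = Σ ṁᵢCp,ᵢTᵢ / Σ ṁᵢCp,ᵢ
      = 517240 / 15479 = 33.415 °C

T_out = 33.4 °C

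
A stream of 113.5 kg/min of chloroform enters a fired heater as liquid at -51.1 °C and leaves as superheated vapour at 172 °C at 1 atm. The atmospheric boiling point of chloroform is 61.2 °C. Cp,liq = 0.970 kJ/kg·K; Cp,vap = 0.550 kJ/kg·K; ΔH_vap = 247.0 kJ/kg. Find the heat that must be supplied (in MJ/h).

Q = 2840 MJ/h

liquid -51.1→61.2 °C: 108.93 kJ/kg
vaporisation at 61.2 °C: 247 kJ/kg
vapour 61.2→172 °C: 60.94 kJ/kg
Δh = 108.93 + 247 + 60.94 = 416.87 kJ/kg
Q = ṁ·Δh = 113.5 kg/min × 416.87 kJ/kg = 47315 kJ/min
|Q| = 788.58 kW = 2838.9 MJ/h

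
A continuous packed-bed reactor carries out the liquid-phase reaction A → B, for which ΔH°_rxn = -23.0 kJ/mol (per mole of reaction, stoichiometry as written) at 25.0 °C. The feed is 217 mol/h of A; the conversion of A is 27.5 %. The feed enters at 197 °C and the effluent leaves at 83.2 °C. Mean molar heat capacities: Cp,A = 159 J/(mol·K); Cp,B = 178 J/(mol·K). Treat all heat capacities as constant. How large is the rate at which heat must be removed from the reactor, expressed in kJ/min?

Q_out = 87.2 kJ/min

Extent of reaction ξ = 0.275 × 217 = 59.675 mol/h
Reaction term: ξ·ΔH°_rxn = 59.675 × -23.0 = -1372.5 kJ/h
Sensible, feed 197→25 °C: -5934.5 kJ/h
Outlet flows (mol/h): A 157.32, B 59.675
Sensible, products 25→83.2 °C: 2074.1 kJ/h
Q = ΔH = -5233 kJ/h = -1.4536 kW
Heat removed = 87.216 kJ/min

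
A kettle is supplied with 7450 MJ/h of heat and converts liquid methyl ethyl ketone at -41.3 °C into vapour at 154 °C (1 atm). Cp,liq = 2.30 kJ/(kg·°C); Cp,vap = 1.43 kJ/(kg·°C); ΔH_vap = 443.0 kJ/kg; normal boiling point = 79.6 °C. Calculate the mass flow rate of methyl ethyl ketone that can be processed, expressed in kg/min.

Δh = 2.30×(79.6−-41.3) + 443.0 + 1.43×(154−79.6) = 827.46 kJ/kg
Q = 7450 MJ/h = 2069.4 kJ/s = 124170 kJ/min
ṁ = Q/Δh = 124170 / 827.46 = 150.06 kg/min

ṁ = 150 kg/min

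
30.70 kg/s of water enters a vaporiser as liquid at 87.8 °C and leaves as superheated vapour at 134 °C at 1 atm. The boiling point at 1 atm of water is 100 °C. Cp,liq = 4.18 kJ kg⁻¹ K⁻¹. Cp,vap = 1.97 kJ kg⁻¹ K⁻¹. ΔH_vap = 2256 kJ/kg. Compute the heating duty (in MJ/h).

liquid 87.8→100 °C: 50.996 kJ/kg
vaporisation at 100 °C: 2256 kJ/kg
vapour 100→134 °C: 66.98 kJ/kg
Δh = 50.996 + 2256 + 66.98 = 2374 kJ/kg
Q = ṁ·Δh = 30.70 kg/s × 2374 kJ/kg = 72881 kJ/s
|Q| = 72881 kW = 262370 MJ/h

Q = 262000 MJ/h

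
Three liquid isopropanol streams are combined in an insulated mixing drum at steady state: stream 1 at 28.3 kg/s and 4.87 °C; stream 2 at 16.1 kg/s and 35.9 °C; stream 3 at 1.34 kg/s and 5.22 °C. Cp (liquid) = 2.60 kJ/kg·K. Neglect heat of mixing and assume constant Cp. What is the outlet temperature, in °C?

T_out = 15.8 °C

Energy balance with Q = 0: Σ ṁᵢCp,ᵢ(T_out − Tᵢ) = 0
Σ ṁᵢCp,ᵢTᵢ = 28.3×2.60×4.87 + 16.1×2.60×35.9 + 1.34×2.60×5.22 = 1879.3
Σ ṁᵢCp,ᵢ = 28.3×2.60 + 16.1×2.60 + 1.34×2.60 = 118.92
T_out = 1879.3 / 118.92 = 15.802 °C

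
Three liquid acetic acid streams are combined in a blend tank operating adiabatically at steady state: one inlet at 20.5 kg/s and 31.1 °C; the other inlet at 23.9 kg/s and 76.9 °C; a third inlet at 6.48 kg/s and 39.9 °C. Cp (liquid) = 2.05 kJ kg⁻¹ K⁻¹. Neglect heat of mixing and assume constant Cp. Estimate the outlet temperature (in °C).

T_out = 53.7 °C

Energy balance with Q = 0: Σ ṁᵢCp,ᵢ(T_out − Tᵢ) = 0
Σ ṁᵢCp,ᵢTᵢ = 20.5×2.05×31.1 + 23.9×2.05×76.9 + 6.48×2.05×39.9 = 5604.7
Σ ṁᵢCp,ᵢ = 20.5×2.05 + 23.9×2.05 + 6.48×2.05 = 104.3
T_out = 5604.7 / 104.3 = 53.735 °C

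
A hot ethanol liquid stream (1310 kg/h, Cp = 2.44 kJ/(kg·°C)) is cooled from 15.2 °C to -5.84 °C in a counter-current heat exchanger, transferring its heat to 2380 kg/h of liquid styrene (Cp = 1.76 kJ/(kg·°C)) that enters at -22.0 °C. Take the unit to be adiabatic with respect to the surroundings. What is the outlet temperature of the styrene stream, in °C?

Heat released by hot stream: Q = 1310 × 2.44 × (15.2 − -5.84) = 67252 kJ/h
Energy balance on cold side (adiabatic exchanger): Q = ṁ_c·Cp_c·(T_c,out − T_c,in)
T_c,out = -22.0 + 67252/(2380 × 1.76) = -5.9447 °C

T_c,out = -5.94 °C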